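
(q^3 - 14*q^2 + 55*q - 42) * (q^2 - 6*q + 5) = q^5 - 20*q^4 + 144*q^3 - 442*q^2 + 527*q - 210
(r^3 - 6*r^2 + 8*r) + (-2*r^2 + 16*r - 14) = r^3 - 8*r^2 + 24*r - 14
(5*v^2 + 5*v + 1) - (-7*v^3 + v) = 7*v^3 + 5*v^2 + 4*v + 1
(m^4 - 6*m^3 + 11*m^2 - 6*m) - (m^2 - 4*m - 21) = m^4 - 6*m^3 + 10*m^2 - 2*m + 21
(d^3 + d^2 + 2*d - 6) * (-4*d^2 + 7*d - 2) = -4*d^5 + 3*d^4 - 3*d^3 + 36*d^2 - 46*d + 12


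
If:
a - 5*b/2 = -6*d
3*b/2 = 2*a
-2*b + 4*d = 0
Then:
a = 0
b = 0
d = 0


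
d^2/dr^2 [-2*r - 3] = 0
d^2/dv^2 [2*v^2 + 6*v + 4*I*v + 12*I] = 4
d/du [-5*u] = -5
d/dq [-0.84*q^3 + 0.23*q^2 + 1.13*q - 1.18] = -2.52*q^2 + 0.46*q + 1.13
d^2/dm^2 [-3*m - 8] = 0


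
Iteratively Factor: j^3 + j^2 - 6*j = (j + 3)*(j^2 - 2*j) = (j - 2)*(j + 3)*(j)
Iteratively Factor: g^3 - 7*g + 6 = (g - 2)*(g^2 + 2*g - 3) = (g - 2)*(g - 1)*(g + 3)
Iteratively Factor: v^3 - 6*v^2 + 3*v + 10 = (v - 2)*(v^2 - 4*v - 5) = (v - 5)*(v - 2)*(v + 1)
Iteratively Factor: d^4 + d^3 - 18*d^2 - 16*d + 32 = (d + 2)*(d^3 - d^2 - 16*d + 16) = (d - 4)*(d + 2)*(d^2 + 3*d - 4) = (d - 4)*(d + 2)*(d + 4)*(d - 1)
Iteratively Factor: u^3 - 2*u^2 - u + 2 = (u + 1)*(u^2 - 3*u + 2) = (u - 1)*(u + 1)*(u - 2)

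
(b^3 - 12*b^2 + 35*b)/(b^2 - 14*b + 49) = b*(b - 5)/(b - 7)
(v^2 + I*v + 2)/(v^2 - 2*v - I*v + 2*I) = (v + 2*I)/(v - 2)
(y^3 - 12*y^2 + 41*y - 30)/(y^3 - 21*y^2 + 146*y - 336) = (y^2 - 6*y + 5)/(y^2 - 15*y + 56)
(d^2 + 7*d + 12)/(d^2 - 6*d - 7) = (d^2 + 7*d + 12)/(d^2 - 6*d - 7)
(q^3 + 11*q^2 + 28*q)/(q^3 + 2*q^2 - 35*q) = (q + 4)/(q - 5)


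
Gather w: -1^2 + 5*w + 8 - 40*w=7 - 35*w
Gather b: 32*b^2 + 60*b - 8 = 32*b^2 + 60*b - 8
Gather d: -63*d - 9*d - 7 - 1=-72*d - 8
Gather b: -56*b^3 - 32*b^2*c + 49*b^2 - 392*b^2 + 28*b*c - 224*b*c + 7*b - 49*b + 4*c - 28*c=-56*b^3 + b^2*(-32*c - 343) + b*(-196*c - 42) - 24*c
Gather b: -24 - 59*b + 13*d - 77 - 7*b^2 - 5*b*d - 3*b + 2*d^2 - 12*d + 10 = -7*b^2 + b*(-5*d - 62) + 2*d^2 + d - 91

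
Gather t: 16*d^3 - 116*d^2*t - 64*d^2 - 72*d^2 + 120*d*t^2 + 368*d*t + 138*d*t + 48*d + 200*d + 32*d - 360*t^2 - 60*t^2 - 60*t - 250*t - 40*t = 16*d^3 - 136*d^2 + 280*d + t^2*(120*d - 420) + t*(-116*d^2 + 506*d - 350)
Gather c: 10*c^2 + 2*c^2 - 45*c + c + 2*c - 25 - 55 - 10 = 12*c^2 - 42*c - 90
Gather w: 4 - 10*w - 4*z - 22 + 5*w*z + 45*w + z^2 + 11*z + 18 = w*(5*z + 35) + z^2 + 7*z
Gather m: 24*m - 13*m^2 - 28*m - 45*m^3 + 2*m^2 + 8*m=-45*m^3 - 11*m^2 + 4*m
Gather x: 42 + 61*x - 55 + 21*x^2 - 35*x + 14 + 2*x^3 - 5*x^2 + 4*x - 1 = 2*x^3 + 16*x^2 + 30*x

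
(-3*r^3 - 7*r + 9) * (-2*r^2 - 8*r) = 6*r^5 + 24*r^4 + 14*r^3 + 38*r^2 - 72*r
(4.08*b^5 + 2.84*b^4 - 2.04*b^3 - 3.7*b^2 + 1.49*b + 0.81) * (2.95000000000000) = 12.036*b^5 + 8.378*b^4 - 6.018*b^3 - 10.915*b^2 + 4.3955*b + 2.3895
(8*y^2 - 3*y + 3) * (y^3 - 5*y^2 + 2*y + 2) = 8*y^5 - 43*y^4 + 34*y^3 - 5*y^2 + 6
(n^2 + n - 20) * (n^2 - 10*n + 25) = n^4 - 9*n^3 - 5*n^2 + 225*n - 500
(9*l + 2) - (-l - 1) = 10*l + 3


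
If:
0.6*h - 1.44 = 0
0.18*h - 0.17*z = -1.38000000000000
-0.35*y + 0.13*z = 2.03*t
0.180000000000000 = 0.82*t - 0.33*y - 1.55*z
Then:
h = 2.40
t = 6.59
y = -34.24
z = 10.66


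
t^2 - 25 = (t - 5)*(t + 5)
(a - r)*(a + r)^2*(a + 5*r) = a^4 + 6*a^3*r + 4*a^2*r^2 - 6*a*r^3 - 5*r^4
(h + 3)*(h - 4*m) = h^2 - 4*h*m + 3*h - 12*m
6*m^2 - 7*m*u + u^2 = (-6*m + u)*(-m + u)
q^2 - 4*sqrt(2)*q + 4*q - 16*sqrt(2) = (q + 4)*(q - 4*sqrt(2))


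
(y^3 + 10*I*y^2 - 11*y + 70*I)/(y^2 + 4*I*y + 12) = (y^2 + 12*I*y - 35)/(y + 6*I)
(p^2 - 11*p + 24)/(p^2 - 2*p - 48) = (p - 3)/(p + 6)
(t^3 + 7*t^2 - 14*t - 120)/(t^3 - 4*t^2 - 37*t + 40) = (t^2 + 2*t - 24)/(t^2 - 9*t + 8)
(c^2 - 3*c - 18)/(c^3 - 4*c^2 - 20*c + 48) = (c + 3)/(c^2 + 2*c - 8)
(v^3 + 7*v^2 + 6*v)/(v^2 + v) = v + 6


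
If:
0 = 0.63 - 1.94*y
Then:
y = 0.32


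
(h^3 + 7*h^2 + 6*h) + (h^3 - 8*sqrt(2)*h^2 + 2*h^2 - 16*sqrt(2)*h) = 2*h^3 - 8*sqrt(2)*h^2 + 9*h^2 - 16*sqrt(2)*h + 6*h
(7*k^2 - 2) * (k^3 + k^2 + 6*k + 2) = 7*k^5 + 7*k^4 + 40*k^3 + 12*k^2 - 12*k - 4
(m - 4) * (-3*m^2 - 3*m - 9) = -3*m^3 + 9*m^2 + 3*m + 36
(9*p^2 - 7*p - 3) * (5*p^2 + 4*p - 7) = 45*p^4 + p^3 - 106*p^2 + 37*p + 21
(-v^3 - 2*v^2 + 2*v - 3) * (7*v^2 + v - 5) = -7*v^5 - 15*v^4 + 17*v^3 - 9*v^2 - 13*v + 15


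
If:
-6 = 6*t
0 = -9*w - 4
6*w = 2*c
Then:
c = -4/3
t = -1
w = -4/9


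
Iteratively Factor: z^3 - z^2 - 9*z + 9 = (z - 1)*(z^2 - 9) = (z - 3)*(z - 1)*(z + 3)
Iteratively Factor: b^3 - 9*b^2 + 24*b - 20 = (b - 2)*(b^2 - 7*b + 10) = (b - 5)*(b - 2)*(b - 2)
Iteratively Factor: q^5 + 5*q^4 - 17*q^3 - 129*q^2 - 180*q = (q)*(q^4 + 5*q^3 - 17*q^2 - 129*q - 180) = q*(q + 4)*(q^3 + q^2 - 21*q - 45) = q*(q - 5)*(q + 4)*(q^2 + 6*q + 9) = q*(q - 5)*(q + 3)*(q + 4)*(q + 3)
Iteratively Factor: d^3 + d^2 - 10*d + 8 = (d + 4)*(d^2 - 3*d + 2) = (d - 2)*(d + 4)*(d - 1)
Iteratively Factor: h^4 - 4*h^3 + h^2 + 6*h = (h - 2)*(h^3 - 2*h^2 - 3*h) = (h - 3)*(h - 2)*(h^2 + h) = (h - 3)*(h - 2)*(h + 1)*(h)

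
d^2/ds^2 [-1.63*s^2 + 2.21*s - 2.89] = -3.26000000000000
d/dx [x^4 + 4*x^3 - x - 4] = 4*x^3 + 12*x^2 - 1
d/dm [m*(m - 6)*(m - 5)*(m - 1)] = 4*m^3 - 36*m^2 + 82*m - 30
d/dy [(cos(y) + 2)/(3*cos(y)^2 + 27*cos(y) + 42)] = sin(y)/(3*(cos(y) + 7)^2)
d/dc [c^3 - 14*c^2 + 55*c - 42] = 3*c^2 - 28*c + 55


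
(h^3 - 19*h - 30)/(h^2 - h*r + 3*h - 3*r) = (-h^2 + 3*h + 10)/(-h + r)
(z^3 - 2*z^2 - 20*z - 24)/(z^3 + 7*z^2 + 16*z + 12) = (z - 6)/(z + 3)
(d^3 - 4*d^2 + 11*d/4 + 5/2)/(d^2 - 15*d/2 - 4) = (d^2 - 9*d/2 + 5)/(d - 8)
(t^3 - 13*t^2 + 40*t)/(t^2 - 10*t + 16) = t*(t - 5)/(t - 2)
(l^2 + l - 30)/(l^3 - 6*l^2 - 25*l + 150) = (l + 6)/(l^2 - l - 30)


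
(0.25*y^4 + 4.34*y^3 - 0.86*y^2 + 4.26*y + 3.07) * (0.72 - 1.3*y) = -0.325*y^5 - 5.462*y^4 + 4.2428*y^3 - 6.1572*y^2 - 0.9238*y + 2.2104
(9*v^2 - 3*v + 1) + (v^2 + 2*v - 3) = 10*v^2 - v - 2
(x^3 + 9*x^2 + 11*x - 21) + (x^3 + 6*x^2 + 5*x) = 2*x^3 + 15*x^2 + 16*x - 21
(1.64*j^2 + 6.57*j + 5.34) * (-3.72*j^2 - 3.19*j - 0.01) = -6.1008*j^4 - 29.672*j^3 - 40.8395*j^2 - 17.1003*j - 0.0534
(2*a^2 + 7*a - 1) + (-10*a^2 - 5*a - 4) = -8*a^2 + 2*a - 5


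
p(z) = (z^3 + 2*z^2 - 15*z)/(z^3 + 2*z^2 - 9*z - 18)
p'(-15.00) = -0.00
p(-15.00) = 0.96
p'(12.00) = 0.00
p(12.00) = 0.97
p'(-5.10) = -0.74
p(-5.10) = 0.08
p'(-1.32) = 10.85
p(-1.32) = -4.25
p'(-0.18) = 1.06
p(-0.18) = -0.17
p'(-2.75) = -85.33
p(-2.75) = 33.00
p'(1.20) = 0.25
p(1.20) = 0.55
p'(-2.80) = -140.62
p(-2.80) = 38.50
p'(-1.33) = 11.21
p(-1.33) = -4.36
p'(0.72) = 0.38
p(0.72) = 0.41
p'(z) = (-3*z^2 - 4*z + 9)*(z^3 + 2*z^2 - 15*z)/(z^3 + 2*z^2 - 9*z - 18)^2 + (3*z^2 + 4*z - 15)/(z^3 + 2*z^2 - 9*z - 18)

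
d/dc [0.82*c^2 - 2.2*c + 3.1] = 1.64*c - 2.2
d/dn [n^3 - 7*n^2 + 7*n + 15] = 3*n^2 - 14*n + 7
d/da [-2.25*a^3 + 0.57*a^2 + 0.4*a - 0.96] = -6.75*a^2 + 1.14*a + 0.4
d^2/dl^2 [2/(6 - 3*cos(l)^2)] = 4*(2*sin(l)^4 - 5*sin(l)^2 + 1)/(3*(cos(l)^2 - 2)^3)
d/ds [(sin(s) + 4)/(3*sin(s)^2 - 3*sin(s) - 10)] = (-3*sin(s)^2 - 24*sin(s) + 2)*cos(s)/(3*sin(s)^2 - 3*sin(s) - 10)^2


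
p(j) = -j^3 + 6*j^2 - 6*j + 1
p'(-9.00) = -357.00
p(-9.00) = 1270.00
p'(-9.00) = -357.00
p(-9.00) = 1270.00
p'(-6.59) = -215.36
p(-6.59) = 587.30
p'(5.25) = -25.69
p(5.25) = -9.83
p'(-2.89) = -65.74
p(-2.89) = 92.59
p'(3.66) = -2.27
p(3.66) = 10.39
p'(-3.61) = -88.42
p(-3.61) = 147.90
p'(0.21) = -3.61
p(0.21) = -0.00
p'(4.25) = -9.19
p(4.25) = 7.11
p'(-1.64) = -33.75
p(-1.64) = 31.39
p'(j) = -3*j^2 + 12*j - 6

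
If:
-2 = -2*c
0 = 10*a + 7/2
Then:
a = -7/20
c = 1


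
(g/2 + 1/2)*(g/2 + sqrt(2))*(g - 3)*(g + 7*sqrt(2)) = g^4/4 - g^3/2 + 9*sqrt(2)*g^3/4 - 9*sqrt(2)*g^2/2 + 25*g^2/4 - 14*g - 27*sqrt(2)*g/4 - 21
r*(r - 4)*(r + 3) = r^3 - r^2 - 12*r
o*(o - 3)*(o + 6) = o^3 + 3*o^2 - 18*o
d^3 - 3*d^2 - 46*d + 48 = (d - 8)*(d - 1)*(d + 6)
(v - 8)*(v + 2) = v^2 - 6*v - 16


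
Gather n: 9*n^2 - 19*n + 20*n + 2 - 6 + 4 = 9*n^2 + n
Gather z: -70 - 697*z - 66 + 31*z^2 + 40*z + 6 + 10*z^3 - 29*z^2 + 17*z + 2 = 10*z^3 + 2*z^2 - 640*z - 128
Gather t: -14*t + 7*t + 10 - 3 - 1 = 6 - 7*t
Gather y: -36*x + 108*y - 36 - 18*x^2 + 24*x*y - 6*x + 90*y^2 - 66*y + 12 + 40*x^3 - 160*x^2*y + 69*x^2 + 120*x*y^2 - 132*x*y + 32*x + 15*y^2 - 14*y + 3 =40*x^3 + 51*x^2 - 10*x + y^2*(120*x + 105) + y*(-160*x^2 - 108*x + 28) - 21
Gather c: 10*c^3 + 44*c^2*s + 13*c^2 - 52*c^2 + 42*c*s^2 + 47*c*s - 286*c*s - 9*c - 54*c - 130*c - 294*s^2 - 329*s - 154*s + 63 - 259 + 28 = 10*c^3 + c^2*(44*s - 39) + c*(42*s^2 - 239*s - 193) - 294*s^2 - 483*s - 168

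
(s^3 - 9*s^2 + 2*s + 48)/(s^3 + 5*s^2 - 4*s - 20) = (s^2 - 11*s + 24)/(s^2 + 3*s - 10)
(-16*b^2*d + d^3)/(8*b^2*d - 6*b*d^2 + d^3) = (-4*b - d)/(2*b - d)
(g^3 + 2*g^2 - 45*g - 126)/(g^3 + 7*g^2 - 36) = (g - 7)/(g - 2)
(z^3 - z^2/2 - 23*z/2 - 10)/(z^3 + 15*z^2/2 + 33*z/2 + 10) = (z - 4)/(z + 4)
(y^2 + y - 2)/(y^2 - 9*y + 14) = (y^2 + y - 2)/(y^2 - 9*y + 14)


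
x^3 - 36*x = x*(x - 6)*(x + 6)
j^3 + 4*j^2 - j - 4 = (j - 1)*(j + 1)*(j + 4)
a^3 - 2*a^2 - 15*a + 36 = (a - 3)^2*(a + 4)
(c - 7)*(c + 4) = c^2 - 3*c - 28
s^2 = s^2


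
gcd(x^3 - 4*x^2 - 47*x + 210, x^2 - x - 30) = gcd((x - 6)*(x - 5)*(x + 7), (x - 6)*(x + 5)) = x - 6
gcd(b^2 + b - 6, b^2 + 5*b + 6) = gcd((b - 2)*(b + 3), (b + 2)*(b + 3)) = b + 3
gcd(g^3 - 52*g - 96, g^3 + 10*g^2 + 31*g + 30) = g + 2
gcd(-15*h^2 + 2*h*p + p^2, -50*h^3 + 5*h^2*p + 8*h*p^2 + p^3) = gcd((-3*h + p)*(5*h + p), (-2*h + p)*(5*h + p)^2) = 5*h + p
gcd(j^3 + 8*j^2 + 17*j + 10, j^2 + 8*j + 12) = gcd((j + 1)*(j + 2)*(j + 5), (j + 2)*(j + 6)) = j + 2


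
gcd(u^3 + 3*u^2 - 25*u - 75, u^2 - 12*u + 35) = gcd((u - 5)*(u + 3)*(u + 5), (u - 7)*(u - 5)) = u - 5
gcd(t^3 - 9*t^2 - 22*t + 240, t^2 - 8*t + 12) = t - 6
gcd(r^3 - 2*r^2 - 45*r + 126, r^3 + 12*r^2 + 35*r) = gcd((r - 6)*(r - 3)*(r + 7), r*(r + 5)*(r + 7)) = r + 7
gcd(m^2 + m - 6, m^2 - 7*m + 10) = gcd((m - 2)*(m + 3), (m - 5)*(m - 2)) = m - 2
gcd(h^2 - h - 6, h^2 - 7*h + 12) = h - 3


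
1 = 1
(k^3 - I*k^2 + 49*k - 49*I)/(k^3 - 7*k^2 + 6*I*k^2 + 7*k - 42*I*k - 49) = (k - 7*I)/(k - 7)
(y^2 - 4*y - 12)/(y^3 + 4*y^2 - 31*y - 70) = (y - 6)/(y^2 + 2*y - 35)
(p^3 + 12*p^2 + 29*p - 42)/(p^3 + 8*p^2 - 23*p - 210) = (p - 1)/(p - 5)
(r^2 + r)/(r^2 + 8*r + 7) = r/(r + 7)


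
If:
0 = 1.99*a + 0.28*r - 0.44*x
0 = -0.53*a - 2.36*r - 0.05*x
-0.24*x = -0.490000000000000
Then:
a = 0.47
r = -0.15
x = 2.04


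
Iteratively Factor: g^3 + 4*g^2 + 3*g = (g + 1)*(g^2 + 3*g) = g*(g + 1)*(g + 3)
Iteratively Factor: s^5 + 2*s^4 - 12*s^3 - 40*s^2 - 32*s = (s - 4)*(s^4 + 6*s^3 + 12*s^2 + 8*s) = (s - 4)*(s + 2)*(s^3 + 4*s^2 + 4*s) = (s - 4)*(s + 2)^2*(s^2 + 2*s) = (s - 4)*(s + 2)^3*(s)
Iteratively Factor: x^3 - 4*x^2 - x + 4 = (x - 4)*(x^2 - 1) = (x - 4)*(x - 1)*(x + 1)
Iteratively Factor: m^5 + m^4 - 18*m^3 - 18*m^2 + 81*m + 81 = (m - 3)*(m^4 + 4*m^3 - 6*m^2 - 36*m - 27) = (m - 3)*(m + 1)*(m^3 + 3*m^2 - 9*m - 27) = (m - 3)^2*(m + 1)*(m^2 + 6*m + 9) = (m - 3)^2*(m + 1)*(m + 3)*(m + 3)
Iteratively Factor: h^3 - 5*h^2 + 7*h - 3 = (h - 1)*(h^2 - 4*h + 3) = (h - 1)^2*(h - 3)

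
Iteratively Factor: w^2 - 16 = (w - 4)*(w + 4)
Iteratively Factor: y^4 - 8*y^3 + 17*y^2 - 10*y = (y - 1)*(y^3 - 7*y^2 + 10*y) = (y - 5)*(y - 1)*(y^2 - 2*y) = (y - 5)*(y - 2)*(y - 1)*(y)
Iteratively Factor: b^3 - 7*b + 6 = (b - 1)*(b^2 + b - 6) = (b - 2)*(b - 1)*(b + 3)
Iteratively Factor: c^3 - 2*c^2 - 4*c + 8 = (c + 2)*(c^2 - 4*c + 4) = (c - 2)*(c + 2)*(c - 2)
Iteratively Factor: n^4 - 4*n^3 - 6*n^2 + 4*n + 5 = (n - 5)*(n^3 + n^2 - n - 1) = (n - 5)*(n - 1)*(n^2 + 2*n + 1) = (n - 5)*(n - 1)*(n + 1)*(n + 1)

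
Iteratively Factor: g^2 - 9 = (g + 3)*(g - 3)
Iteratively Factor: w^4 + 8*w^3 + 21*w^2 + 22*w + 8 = (w + 2)*(w^3 + 6*w^2 + 9*w + 4) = (w + 1)*(w + 2)*(w^2 + 5*w + 4) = (w + 1)^2*(w + 2)*(w + 4)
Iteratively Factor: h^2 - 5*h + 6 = (h - 3)*(h - 2)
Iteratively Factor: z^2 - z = (z)*(z - 1)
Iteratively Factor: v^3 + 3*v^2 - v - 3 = (v + 3)*(v^2 - 1) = (v + 1)*(v + 3)*(v - 1)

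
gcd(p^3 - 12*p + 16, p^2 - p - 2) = p - 2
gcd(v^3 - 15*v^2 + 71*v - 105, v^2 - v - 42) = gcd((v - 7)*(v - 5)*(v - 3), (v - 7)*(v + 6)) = v - 7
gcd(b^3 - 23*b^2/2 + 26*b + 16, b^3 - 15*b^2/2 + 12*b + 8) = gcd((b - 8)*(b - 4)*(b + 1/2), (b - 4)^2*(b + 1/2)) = b^2 - 7*b/2 - 2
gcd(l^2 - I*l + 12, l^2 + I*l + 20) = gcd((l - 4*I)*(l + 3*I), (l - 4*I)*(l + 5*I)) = l - 4*I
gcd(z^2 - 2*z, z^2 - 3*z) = z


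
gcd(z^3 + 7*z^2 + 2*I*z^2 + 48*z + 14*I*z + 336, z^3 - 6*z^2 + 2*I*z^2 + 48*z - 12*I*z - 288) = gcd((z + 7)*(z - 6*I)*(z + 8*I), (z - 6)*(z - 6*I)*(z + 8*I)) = z^2 + 2*I*z + 48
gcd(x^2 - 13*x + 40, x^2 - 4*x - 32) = x - 8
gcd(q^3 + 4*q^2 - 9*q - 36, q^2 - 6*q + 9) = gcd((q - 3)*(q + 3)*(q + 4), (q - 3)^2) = q - 3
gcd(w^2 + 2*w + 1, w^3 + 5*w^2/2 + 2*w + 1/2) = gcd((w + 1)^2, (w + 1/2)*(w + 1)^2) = w^2 + 2*w + 1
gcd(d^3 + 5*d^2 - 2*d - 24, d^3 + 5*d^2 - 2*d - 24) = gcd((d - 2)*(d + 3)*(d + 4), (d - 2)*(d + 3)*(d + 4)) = d^3 + 5*d^2 - 2*d - 24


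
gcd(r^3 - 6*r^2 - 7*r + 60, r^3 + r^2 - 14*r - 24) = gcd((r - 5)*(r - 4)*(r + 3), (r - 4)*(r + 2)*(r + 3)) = r^2 - r - 12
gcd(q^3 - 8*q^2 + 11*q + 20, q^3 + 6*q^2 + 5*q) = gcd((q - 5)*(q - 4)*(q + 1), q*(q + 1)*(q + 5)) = q + 1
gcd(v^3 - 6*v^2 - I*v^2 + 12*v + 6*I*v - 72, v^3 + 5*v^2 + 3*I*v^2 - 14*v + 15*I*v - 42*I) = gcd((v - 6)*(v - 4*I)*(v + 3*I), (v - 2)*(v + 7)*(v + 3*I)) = v + 3*I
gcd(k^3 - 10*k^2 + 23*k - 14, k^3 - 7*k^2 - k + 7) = k^2 - 8*k + 7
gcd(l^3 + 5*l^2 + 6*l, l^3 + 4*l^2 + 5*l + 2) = l + 2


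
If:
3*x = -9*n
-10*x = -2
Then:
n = -1/15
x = 1/5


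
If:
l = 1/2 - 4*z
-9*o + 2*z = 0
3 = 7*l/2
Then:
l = 6/7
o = -5/252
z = -5/56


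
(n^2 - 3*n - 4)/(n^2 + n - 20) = (n + 1)/(n + 5)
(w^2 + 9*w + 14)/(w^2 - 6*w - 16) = (w + 7)/(w - 8)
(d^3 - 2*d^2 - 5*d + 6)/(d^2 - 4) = (d^2 - 4*d + 3)/(d - 2)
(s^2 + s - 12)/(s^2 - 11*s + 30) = (s^2 + s - 12)/(s^2 - 11*s + 30)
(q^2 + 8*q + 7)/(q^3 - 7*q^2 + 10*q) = (q^2 + 8*q + 7)/(q*(q^2 - 7*q + 10))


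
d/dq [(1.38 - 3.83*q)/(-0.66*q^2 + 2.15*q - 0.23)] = (-2.5278*q^2 + 1.8216*q - 2.0861)/(0.4356*q^4 - 2.838*q^3 + 4.9261*q^2 - 0.989*q + 0.0529)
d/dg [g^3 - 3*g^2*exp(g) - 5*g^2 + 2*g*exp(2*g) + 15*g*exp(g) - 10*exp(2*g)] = -3*g^2*exp(g) + 3*g^2 + 4*g*exp(2*g) + 9*g*exp(g) - 10*g - 18*exp(2*g) + 15*exp(g)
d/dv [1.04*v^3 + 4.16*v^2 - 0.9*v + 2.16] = 3.12*v^2 + 8.32*v - 0.9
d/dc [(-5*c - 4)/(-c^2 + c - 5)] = (5*c^2 - 5*c - (2*c - 1)*(5*c + 4) + 25)/(c^2 - c + 5)^2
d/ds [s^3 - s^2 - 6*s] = 3*s^2 - 2*s - 6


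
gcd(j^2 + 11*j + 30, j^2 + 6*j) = j + 6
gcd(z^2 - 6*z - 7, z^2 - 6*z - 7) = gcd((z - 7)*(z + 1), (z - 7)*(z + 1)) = z^2 - 6*z - 7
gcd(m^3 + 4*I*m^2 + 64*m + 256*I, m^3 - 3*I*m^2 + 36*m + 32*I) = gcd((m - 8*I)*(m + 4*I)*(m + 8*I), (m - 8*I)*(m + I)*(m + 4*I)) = m^2 - 4*I*m + 32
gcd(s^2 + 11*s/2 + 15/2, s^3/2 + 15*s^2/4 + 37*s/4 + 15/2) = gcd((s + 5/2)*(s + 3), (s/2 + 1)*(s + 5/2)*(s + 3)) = s^2 + 11*s/2 + 15/2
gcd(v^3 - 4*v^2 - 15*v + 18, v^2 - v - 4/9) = 1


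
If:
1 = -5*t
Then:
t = -1/5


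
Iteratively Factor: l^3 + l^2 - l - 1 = (l + 1)*(l^2 - 1) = (l - 1)*(l + 1)*(l + 1)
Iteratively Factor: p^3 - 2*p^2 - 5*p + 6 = (p + 2)*(p^2 - 4*p + 3) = (p - 1)*(p + 2)*(p - 3)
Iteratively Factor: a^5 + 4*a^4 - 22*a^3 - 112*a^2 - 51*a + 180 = (a + 4)*(a^4 - 22*a^2 - 24*a + 45) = (a + 3)*(a + 4)*(a^3 - 3*a^2 - 13*a + 15) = (a - 5)*(a + 3)*(a + 4)*(a^2 + 2*a - 3) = (a - 5)*(a - 1)*(a + 3)*(a + 4)*(a + 3)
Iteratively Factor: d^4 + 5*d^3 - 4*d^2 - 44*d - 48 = (d - 3)*(d^3 + 8*d^2 + 20*d + 16) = (d - 3)*(d + 2)*(d^2 + 6*d + 8) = (d - 3)*(d + 2)^2*(d + 4)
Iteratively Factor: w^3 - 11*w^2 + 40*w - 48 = (w - 4)*(w^2 - 7*w + 12) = (w - 4)^2*(w - 3)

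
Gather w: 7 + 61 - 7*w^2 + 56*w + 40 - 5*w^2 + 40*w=-12*w^2 + 96*w + 108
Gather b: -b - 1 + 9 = 8 - b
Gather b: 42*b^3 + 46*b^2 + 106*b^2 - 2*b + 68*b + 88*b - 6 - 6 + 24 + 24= 42*b^3 + 152*b^2 + 154*b + 36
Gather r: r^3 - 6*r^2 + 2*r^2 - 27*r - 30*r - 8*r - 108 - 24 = r^3 - 4*r^2 - 65*r - 132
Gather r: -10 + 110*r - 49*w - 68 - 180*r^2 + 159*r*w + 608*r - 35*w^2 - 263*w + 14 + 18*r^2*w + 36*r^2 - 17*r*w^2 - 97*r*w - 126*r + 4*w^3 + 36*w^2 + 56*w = r^2*(18*w - 144) + r*(-17*w^2 + 62*w + 592) + 4*w^3 + w^2 - 256*w - 64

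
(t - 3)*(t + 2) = t^2 - t - 6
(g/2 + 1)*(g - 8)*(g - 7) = g^3/2 - 13*g^2/2 + 13*g + 56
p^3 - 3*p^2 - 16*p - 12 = (p - 6)*(p + 1)*(p + 2)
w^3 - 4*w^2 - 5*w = w*(w - 5)*(w + 1)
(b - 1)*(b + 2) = b^2 + b - 2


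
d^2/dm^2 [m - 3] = 0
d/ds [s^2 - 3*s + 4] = 2*s - 3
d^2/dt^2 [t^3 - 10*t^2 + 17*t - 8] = 6*t - 20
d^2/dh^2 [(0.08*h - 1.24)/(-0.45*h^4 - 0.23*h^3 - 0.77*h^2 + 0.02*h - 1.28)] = (-0.1944*h^7 + 4.88952*h^6 + 3.658488*h^5 + 8.431704*h^4 + 4.295024*h^3 - 3.911304*h^2 - 1.831824*h - 2.447392)/(0.091125*h^12 + 0.139725*h^11 + 0.53919*h^10 + 0.478187*h^9 + 1.687794*h^8 + 1.159227*h^7 + 3.300077*h^6 + 1.25571*h^5 + 4.454172*h^4 + 1.012216*h^3 + 3.78624*h^2 - 0.098304*h + 2.097152)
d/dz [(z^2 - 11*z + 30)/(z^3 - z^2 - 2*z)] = (-z^4 + 22*z^3 - 103*z^2 + 60*z + 60)/(z^2*(z^4 - 2*z^3 - 3*z^2 + 4*z + 4))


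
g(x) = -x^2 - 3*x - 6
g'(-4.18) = 5.36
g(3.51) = -28.85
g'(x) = -2*x - 3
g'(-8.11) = 13.22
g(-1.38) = -3.76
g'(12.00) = -27.00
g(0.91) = -9.56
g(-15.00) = -186.00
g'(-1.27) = -0.46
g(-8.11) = -47.44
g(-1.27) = -3.80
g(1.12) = -10.61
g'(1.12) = -5.24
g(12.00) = -186.00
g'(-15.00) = 27.00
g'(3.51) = -10.02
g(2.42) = -19.12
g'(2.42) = -7.84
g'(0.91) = -4.82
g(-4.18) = -10.93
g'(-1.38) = -0.24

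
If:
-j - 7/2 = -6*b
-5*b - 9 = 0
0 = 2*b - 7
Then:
No Solution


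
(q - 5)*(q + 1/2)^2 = q^3 - 4*q^2 - 19*q/4 - 5/4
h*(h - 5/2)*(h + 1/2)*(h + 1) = h^4 - h^3 - 13*h^2/4 - 5*h/4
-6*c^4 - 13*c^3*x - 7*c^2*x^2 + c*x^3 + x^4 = (-3*c + x)*(c + x)^2*(2*c + x)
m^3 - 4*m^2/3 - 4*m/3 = m*(m - 2)*(m + 2/3)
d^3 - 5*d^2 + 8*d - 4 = (d - 2)^2*(d - 1)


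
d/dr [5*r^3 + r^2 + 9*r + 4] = 15*r^2 + 2*r + 9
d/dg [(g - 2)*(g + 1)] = 2*g - 1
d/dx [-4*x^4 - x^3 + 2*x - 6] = -16*x^3 - 3*x^2 + 2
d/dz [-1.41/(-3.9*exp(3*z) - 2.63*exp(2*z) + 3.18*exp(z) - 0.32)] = (-16.497*exp(2*z) - 7.4166*exp(z) + 4.4838)*exp(z)/(3.9*exp(3*z) + 2.63*exp(2*z) - 3.18*exp(z) + 0.32)^2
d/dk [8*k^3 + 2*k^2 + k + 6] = 24*k^2 + 4*k + 1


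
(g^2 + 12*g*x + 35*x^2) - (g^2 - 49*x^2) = 12*g*x + 84*x^2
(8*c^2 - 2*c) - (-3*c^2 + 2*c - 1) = 11*c^2 - 4*c + 1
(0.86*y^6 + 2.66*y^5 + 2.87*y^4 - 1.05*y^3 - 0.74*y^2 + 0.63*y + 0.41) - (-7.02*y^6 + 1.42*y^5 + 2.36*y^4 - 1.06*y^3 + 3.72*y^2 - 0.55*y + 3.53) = 7.88*y^6 + 1.24*y^5 + 0.51*y^4 + 0.01*y^3 - 4.46*y^2 + 1.18*y - 3.12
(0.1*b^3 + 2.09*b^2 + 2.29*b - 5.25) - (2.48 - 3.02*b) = 0.1*b^3 + 2.09*b^2 + 5.31*b - 7.73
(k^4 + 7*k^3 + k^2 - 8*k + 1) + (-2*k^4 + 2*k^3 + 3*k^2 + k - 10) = -k^4 + 9*k^3 + 4*k^2 - 7*k - 9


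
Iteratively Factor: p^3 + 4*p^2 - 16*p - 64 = (p + 4)*(p^2 - 16) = (p + 4)^2*(p - 4)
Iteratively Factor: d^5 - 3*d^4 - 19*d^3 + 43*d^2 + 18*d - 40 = (d + 1)*(d^4 - 4*d^3 - 15*d^2 + 58*d - 40) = (d + 1)*(d + 4)*(d^3 - 8*d^2 + 17*d - 10) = (d - 2)*(d + 1)*(d + 4)*(d^2 - 6*d + 5) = (d - 5)*(d - 2)*(d + 1)*(d + 4)*(d - 1)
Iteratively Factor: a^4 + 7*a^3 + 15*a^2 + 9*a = (a + 3)*(a^3 + 4*a^2 + 3*a) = a*(a + 3)*(a^2 + 4*a + 3) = a*(a + 3)^2*(a + 1)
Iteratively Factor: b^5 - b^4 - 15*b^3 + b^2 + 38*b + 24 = (b - 4)*(b^4 + 3*b^3 - 3*b^2 - 11*b - 6) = (b - 4)*(b + 1)*(b^3 + 2*b^2 - 5*b - 6) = (b - 4)*(b + 1)^2*(b^2 + b - 6) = (b - 4)*(b + 1)^2*(b + 3)*(b - 2)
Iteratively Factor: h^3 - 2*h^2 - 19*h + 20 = (h - 1)*(h^2 - h - 20) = (h - 5)*(h - 1)*(h + 4)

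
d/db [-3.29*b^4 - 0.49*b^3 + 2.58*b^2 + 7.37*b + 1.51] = -13.16*b^3 - 1.47*b^2 + 5.16*b + 7.37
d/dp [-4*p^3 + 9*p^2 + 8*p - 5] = -12*p^2 + 18*p + 8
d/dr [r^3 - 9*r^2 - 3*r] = 3*r^2 - 18*r - 3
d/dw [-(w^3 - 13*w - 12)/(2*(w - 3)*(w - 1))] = (-w^4 + 8*w^3 - 22*w^2 - 24*w + 87)/(2*(w^4 - 8*w^3 + 22*w^2 - 24*w + 9))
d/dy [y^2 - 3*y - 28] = 2*y - 3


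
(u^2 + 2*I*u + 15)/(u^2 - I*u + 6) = (u + 5*I)/(u + 2*I)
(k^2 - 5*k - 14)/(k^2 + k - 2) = (k - 7)/(k - 1)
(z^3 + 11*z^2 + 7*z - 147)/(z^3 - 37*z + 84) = (z + 7)/(z - 4)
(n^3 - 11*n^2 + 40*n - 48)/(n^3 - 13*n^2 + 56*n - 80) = (n - 3)/(n - 5)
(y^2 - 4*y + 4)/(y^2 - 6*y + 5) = (y^2 - 4*y + 4)/(y^2 - 6*y + 5)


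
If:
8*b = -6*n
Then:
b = -3*n/4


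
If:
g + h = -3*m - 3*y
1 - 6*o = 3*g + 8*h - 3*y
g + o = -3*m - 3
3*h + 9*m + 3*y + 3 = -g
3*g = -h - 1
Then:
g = -51/88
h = 65/88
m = -197/264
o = -2/11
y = 61/88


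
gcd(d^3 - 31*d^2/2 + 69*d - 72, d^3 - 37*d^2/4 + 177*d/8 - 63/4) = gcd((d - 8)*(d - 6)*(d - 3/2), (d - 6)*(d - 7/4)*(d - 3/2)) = d^2 - 15*d/2 + 9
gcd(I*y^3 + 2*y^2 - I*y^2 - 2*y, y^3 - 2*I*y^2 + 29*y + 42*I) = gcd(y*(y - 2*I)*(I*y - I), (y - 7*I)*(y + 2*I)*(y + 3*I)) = 1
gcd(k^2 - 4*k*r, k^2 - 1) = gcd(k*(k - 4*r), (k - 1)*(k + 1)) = 1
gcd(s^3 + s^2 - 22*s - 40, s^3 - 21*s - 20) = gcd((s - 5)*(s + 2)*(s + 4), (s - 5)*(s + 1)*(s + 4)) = s^2 - s - 20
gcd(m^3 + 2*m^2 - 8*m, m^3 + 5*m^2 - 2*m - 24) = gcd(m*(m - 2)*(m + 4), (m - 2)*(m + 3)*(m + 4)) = m^2 + 2*m - 8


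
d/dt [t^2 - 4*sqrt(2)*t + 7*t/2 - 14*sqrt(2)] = 2*t - 4*sqrt(2) + 7/2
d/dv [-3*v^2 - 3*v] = -6*v - 3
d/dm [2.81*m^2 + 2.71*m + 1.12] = 5.62*m + 2.71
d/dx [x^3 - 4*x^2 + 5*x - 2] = 3*x^2 - 8*x + 5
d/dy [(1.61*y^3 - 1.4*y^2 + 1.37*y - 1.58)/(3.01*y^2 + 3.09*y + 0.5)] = (4.8461*y^4 + 9.9498*y^3 - 6.0347*y^2 + 8.1116*y + 5.5672)/(9.0601*y^4 + 18.6018*y^3 + 12.5581*y^2 + 3.09*y + 0.25)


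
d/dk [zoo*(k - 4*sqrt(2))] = zoo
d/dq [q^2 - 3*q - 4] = 2*q - 3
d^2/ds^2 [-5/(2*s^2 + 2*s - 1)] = 20*(2*s^2 + 2*s - 2*(2*s + 1)^2 - 1)/(2*s^2 + 2*s - 1)^3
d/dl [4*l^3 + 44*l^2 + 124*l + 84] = 12*l^2 + 88*l + 124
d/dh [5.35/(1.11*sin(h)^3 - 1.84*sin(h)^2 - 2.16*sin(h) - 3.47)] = (-17.8155*sin(h)^2 + 19.688*sin(h) + 11.556)*cos(h)/(-1.11*sin(h)^3 + 1.84*sin(h)^2 + 2.16*sin(h) + 3.47)^2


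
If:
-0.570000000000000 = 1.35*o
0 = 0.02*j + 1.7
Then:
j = -85.00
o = -0.42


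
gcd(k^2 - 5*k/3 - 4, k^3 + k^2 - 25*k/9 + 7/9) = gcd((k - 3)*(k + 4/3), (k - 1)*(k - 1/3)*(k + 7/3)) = 1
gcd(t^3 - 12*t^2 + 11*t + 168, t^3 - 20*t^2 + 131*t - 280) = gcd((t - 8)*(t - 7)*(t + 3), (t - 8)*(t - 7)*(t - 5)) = t^2 - 15*t + 56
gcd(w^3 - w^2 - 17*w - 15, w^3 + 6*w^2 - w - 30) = w + 3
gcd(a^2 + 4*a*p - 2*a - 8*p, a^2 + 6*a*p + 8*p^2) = a + 4*p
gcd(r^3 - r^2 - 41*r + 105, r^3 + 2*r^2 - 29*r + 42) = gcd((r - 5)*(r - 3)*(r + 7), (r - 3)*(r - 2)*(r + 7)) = r^2 + 4*r - 21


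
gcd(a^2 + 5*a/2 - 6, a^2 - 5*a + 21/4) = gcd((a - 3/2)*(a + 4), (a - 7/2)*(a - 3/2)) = a - 3/2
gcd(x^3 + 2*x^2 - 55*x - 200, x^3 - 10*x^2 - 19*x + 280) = x^2 - 3*x - 40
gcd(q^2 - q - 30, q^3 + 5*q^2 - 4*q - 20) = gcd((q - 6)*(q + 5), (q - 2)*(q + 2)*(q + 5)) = q + 5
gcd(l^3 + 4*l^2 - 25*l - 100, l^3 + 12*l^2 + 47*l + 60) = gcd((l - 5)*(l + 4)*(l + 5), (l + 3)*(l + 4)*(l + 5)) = l^2 + 9*l + 20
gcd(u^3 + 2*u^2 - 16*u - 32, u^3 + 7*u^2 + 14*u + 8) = u^2 + 6*u + 8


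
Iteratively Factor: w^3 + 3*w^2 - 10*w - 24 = (w + 2)*(w^2 + w - 12) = (w + 2)*(w + 4)*(w - 3)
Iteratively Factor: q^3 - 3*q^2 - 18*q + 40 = (q - 2)*(q^2 - q - 20) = (q - 5)*(q - 2)*(q + 4)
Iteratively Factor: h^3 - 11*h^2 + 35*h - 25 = (h - 5)*(h^2 - 6*h + 5) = (h - 5)*(h - 1)*(h - 5)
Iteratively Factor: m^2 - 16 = (m - 4)*(m + 4)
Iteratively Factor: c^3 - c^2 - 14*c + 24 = (c + 4)*(c^2 - 5*c + 6) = (c - 2)*(c + 4)*(c - 3)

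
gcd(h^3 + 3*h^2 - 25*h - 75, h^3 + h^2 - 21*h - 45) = h^2 - 2*h - 15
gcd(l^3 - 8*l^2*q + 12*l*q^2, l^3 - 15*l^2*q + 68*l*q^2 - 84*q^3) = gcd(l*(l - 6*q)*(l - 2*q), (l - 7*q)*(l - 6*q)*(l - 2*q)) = l^2 - 8*l*q + 12*q^2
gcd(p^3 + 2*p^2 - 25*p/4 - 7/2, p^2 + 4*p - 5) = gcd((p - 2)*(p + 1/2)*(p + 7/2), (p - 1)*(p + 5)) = 1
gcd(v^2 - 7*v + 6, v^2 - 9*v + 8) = v - 1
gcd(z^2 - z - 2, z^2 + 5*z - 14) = z - 2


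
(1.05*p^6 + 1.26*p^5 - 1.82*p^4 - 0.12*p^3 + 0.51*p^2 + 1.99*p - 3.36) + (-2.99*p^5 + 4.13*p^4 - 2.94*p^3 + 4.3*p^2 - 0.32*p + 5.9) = 1.05*p^6 - 1.73*p^5 + 2.31*p^4 - 3.06*p^3 + 4.81*p^2 + 1.67*p + 2.54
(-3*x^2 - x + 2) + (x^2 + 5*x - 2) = -2*x^2 + 4*x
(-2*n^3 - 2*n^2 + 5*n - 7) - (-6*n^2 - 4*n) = -2*n^3 + 4*n^2 + 9*n - 7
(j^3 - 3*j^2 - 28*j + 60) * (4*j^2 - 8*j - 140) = 4*j^5 - 20*j^4 - 228*j^3 + 884*j^2 + 3440*j - 8400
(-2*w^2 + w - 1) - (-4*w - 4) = -2*w^2 + 5*w + 3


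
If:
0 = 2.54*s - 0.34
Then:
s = 0.13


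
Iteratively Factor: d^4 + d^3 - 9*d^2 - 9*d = (d + 1)*(d^3 - 9*d) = (d - 3)*(d + 1)*(d^2 + 3*d) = d*(d - 3)*(d + 1)*(d + 3)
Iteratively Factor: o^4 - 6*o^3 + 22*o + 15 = (o + 1)*(o^3 - 7*o^2 + 7*o + 15) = (o - 3)*(o + 1)*(o^2 - 4*o - 5) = (o - 3)*(o + 1)^2*(o - 5)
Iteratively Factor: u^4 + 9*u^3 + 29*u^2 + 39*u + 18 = (u + 3)*(u^3 + 6*u^2 + 11*u + 6) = (u + 3)^2*(u^2 + 3*u + 2) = (u + 2)*(u + 3)^2*(u + 1)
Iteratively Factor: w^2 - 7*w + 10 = (w - 5)*(w - 2)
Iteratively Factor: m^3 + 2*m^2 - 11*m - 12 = (m + 1)*(m^2 + m - 12) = (m - 3)*(m + 1)*(m + 4)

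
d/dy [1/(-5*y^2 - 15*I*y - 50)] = (2*y + 3*I)/(5*(y^2 + 3*I*y + 10)^2)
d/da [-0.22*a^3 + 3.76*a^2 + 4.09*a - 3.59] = -0.66*a^2 + 7.52*a + 4.09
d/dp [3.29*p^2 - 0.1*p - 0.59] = 6.58*p - 0.1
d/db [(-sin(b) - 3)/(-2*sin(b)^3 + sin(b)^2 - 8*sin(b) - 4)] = (-4*sin(b)^3 - 17*sin(b)^2 + 6*sin(b) - 20)*cos(b)/(2*sin(b)^3 - sin(b)^2 + 8*sin(b) + 4)^2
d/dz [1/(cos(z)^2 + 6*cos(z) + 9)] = 2*sin(z)/(cos(z) + 3)^3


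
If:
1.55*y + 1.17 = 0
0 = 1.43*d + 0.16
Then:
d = -0.11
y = -0.75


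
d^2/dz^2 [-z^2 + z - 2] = -2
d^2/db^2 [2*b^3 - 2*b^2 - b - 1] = 12*b - 4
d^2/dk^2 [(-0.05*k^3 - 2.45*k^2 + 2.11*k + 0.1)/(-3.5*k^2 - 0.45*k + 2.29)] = (-1.77635683940025e-15*k^5 - 5.6843418860808e-14*k^4 - 58.59075*k^3 + 110.16135*k^2 - 100.84167*k + 19.70388)/(42.875*k^6 + 16.5375*k^5 - 82.03125*k^4 - 21.549375*k^3 + 53.671875*k^2 + 7.079535*k - 12.008989)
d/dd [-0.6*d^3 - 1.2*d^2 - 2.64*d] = -1.8*d^2 - 2.4*d - 2.64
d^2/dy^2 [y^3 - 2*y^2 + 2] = 6*y - 4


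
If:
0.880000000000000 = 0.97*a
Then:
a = 0.91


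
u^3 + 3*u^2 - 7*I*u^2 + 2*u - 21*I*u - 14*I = (u + 1)*(u + 2)*(u - 7*I)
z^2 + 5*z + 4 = (z + 1)*(z + 4)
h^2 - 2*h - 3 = (h - 3)*(h + 1)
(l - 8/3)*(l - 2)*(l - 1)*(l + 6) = l^4 + l^3/3 - 24*l^2 + 164*l/3 - 32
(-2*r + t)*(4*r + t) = -8*r^2 + 2*r*t + t^2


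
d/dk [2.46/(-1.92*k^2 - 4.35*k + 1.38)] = (9.4464*k + 10.701)/(1.92*k^2 + 4.35*k - 1.38)^2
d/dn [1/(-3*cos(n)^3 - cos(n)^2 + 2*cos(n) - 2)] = (-9*cos(n)^2 - 2*cos(n) + 2)*sin(n)/(3*cos(n)^3 + cos(n)^2 - 2*cos(n) + 2)^2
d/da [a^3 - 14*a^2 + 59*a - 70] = 3*a^2 - 28*a + 59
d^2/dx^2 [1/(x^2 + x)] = 2*(-x*(x + 1) + (2*x + 1)^2)/(x^3*(x + 1)^3)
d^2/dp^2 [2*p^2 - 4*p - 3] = 4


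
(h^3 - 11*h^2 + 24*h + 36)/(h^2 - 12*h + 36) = h + 1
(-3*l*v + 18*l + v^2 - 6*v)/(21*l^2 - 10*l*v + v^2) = (v - 6)/(-7*l + v)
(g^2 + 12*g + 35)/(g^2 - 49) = (g + 5)/(g - 7)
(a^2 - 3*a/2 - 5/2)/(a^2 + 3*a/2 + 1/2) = (2*a - 5)/(2*a + 1)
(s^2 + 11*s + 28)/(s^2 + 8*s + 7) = (s + 4)/(s + 1)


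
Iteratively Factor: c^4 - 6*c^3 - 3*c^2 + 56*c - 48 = (c - 1)*(c^3 - 5*c^2 - 8*c + 48) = (c - 4)*(c - 1)*(c^2 - c - 12) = (c - 4)^2*(c - 1)*(c + 3)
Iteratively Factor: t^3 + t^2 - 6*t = (t - 2)*(t^2 + 3*t) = (t - 2)*(t + 3)*(t)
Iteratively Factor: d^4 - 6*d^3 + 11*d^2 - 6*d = (d)*(d^3 - 6*d^2 + 11*d - 6) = d*(d - 2)*(d^2 - 4*d + 3) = d*(d - 3)*(d - 2)*(d - 1)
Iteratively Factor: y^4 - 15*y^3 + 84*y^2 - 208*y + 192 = (y - 3)*(y^3 - 12*y^2 + 48*y - 64) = (y - 4)*(y - 3)*(y^2 - 8*y + 16) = (y - 4)^2*(y - 3)*(y - 4)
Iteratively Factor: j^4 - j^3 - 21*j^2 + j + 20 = (j + 1)*(j^3 - 2*j^2 - 19*j + 20) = (j - 1)*(j + 1)*(j^2 - j - 20) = (j - 1)*(j + 1)*(j + 4)*(j - 5)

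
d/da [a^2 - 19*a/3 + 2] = 2*a - 19/3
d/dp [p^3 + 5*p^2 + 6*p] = 3*p^2 + 10*p + 6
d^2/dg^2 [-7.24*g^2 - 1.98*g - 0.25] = -14.4800000000000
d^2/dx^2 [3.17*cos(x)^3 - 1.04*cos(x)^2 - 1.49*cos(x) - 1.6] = -0.887499999999999*cos(x) + 2.08*cos(2*x) - 7.1325*cos(3*x)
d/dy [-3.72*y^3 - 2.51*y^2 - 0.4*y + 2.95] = -11.16*y^2 - 5.02*y - 0.4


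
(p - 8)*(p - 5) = p^2 - 13*p + 40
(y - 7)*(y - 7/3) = y^2 - 28*y/3 + 49/3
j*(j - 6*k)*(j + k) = j^3 - 5*j^2*k - 6*j*k^2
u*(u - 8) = u^2 - 8*u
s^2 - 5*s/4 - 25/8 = (s - 5/2)*(s + 5/4)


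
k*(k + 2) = k^2 + 2*k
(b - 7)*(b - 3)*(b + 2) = b^3 - 8*b^2 + b + 42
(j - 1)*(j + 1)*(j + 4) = j^3 + 4*j^2 - j - 4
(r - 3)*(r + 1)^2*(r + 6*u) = r^4 + 6*r^3*u - r^3 - 6*r^2*u - 5*r^2 - 30*r*u - 3*r - 18*u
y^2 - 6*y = y*(y - 6)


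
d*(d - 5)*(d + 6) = d^3 + d^2 - 30*d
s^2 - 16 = (s - 4)*(s + 4)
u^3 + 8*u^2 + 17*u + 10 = (u + 1)*(u + 2)*(u + 5)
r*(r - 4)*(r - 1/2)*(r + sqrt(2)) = r^4 - 9*r^3/2 + sqrt(2)*r^3 - 9*sqrt(2)*r^2/2 + 2*r^2 + 2*sqrt(2)*r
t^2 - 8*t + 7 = (t - 7)*(t - 1)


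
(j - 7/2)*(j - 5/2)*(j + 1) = j^3 - 5*j^2 + 11*j/4 + 35/4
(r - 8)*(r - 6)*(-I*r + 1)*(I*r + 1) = r^4 - 14*r^3 + 49*r^2 - 14*r + 48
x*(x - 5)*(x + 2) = x^3 - 3*x^2 - 10*x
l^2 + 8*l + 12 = (l + 2)*(l + 6)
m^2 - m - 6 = (m - 3)*(m + 2)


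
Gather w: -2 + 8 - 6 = 0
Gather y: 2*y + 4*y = 6*y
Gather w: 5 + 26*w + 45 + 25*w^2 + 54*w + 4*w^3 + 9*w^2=4*w^3 + 34*w^2 + 80*w + 50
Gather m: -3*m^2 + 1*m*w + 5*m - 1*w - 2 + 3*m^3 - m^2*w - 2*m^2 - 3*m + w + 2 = 3*m^3 + m^2*(-w - 5) + m*(w + 2)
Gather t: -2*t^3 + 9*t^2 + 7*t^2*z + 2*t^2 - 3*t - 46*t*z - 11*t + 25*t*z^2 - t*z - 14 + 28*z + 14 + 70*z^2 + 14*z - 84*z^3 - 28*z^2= -2*t^3 + t^2*(7*z + 11) + t*(25*z^2 - 47*z - 14) - 84*z^3 + 42*z^2 + 42*z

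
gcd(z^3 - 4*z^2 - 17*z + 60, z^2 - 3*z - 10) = z - 5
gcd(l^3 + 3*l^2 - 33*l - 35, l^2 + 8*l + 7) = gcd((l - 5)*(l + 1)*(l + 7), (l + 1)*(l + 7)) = l^2 + 8*l + 7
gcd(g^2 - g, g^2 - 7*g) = g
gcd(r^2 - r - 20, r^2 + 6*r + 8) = r + 4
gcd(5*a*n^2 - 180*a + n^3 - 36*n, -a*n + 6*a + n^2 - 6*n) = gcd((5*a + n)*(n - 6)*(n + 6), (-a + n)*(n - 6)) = n - 6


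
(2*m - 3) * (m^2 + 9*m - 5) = 2*m^3 + 15*m^2 - 37*m + 15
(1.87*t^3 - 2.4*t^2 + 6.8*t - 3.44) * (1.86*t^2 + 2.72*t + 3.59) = 3.4782*t^5 + 0.6224*t^4 + 12.8333*t^3 + 3.4816*t^2 + 15.0552*t - 12.3496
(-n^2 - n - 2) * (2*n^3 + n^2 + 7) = -2*n^5 - 3*n^4 - 5*n^3 - 9*n^2 - 7*n - 14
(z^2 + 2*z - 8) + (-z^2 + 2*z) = 4*z - 8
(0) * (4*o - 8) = 0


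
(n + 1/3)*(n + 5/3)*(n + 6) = n^3 + 8*n^2 + 113*n/9 + 10/3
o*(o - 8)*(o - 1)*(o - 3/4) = o^4 - 39*o^3/4 + 59*o^2/4 - 6*o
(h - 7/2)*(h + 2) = h^2 - 3*h/2 - 7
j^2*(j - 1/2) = j^3 - j^2/2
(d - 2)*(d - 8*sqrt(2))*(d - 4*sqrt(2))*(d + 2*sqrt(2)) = d^4 - 10*sqrt(2)*d^3 - 2*d^3 + 16*d^2 + 20*sqrt(2)*d^2 - 32*d + 128*sqrt(2)*d - 256*sqrt(2)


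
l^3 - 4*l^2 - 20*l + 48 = (l - 6)*(l - 2)*(l + 4)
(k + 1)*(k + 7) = k^2 + 8*k + 7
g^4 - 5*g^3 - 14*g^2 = g^2*(g - 7)*(g + 2)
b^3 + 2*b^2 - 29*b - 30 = (b - 5)*(b + 1)*(b + 6)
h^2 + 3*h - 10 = (h - 2)*(h + 5)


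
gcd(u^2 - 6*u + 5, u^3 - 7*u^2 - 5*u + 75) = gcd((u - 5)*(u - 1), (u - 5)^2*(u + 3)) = u - 5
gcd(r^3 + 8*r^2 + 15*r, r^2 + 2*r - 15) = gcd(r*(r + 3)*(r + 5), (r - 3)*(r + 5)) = r + 5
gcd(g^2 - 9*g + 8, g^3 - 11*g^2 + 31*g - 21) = g - 1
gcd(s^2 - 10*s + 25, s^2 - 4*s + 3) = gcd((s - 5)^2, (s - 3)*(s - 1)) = 1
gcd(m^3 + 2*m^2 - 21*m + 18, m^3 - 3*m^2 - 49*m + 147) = m - 3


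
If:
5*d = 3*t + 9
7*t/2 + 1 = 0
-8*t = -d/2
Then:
No Solution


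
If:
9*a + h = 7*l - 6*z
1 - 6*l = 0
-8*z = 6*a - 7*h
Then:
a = 49/414 - 50*z/69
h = 12*z/23 + 7/69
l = 1/6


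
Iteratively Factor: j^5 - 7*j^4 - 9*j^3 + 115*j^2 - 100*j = (j - 5)*(j^4 - 2*j^3 - 19*j^2 + 20*j) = (j - 5)*(j - 1)*(j^3 - j^2 - 20*j) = j*(j - 5)*(j - 1)*(j^2 - j - 20) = j*(j - 5)*(j - 1)*(j + 4)*(j - 5)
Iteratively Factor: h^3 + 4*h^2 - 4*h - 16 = (h - 2)*(h^2 + 6*h + 8) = (h - 2)*(h + 4)*(h + 2)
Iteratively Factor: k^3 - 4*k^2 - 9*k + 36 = (k - 4)*(k^2 - 9) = (k - 4)*(k - 3)*(k + 3)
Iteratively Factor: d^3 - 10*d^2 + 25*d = (d - 5)*(d^2 - 5*d) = d*(d - 5)*(d - 5)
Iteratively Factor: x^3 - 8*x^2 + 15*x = (x)*(x^2 - 8*x + 15) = x*(x - 5)*(x - 3)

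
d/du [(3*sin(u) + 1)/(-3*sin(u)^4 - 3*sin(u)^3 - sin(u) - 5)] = (27*sin(u)^4 + 30*sin(u)^3 + 9*sin(u)^2 - 14)*cos(u)/(3*sin(u)^4 + 3*sin(u)^3 + sin(u) + 5)^2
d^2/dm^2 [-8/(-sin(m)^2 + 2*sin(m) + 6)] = 16*(2*sin(m)^4 - 3*sin(m)^3 + 11*sin(m)^2 - 10)/(2*sin(m) + cos(m)^2 + 5)^3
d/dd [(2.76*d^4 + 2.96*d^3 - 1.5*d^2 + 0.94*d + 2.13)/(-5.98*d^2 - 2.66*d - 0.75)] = (-33.0096*d^5 - 39.7256*d^4 - 24.0272*d^3 + 2.9512*d^2 + 27.7248*d + 4.9608)/(35.7604*d^4 + 31.8136*d^3 + 16.0456*d^2 + 3.99*d + 0.5625)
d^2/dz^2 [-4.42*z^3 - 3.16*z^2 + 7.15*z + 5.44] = -26.52*z - 6.32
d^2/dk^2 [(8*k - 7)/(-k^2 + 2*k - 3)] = 2*(-4*(k - 1)^2*(8*k - 7) + (24*k - 23)*(k^2 - 2*k + 3))/(k^2 - 2*k + 3)^3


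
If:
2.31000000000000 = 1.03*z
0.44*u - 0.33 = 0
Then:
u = 0.75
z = 2.24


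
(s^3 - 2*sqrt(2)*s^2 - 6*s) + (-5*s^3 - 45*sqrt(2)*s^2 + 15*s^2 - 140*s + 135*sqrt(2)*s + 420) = -4*s^3 - 47*sqrt(2)*s^2 + 15*s^2 - 146*s + 135*sqrt(2)*s + 420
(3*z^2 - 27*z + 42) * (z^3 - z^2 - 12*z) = 3*z^5 - 30*z^4 + 33*z^3 + 282*z^2 - 504*z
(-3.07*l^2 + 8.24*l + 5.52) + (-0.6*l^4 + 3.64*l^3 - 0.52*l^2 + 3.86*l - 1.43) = -0.6*l^4 + 3.64*l^3 - 3.59*l^2 + 12.1*l + 4.09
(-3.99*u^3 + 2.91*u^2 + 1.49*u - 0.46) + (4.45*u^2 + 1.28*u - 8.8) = -3.99*u^3 + 7.36*u^2 + 2.77*u - 9.26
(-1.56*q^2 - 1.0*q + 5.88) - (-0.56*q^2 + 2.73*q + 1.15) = -1.0*q^2 - 3.73*q + 4.73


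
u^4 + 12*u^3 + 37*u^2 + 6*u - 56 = (u - 1)*(u + 2)*(u + 4)*(u + 7)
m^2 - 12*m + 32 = (m - 8)*(m - 4)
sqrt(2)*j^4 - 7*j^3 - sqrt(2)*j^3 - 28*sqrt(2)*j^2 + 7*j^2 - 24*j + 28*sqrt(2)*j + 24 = (j - 1)*(j - 6*sqrt(2))*(j + 2*sqrt(2))*(sqrt(2)*j + 1)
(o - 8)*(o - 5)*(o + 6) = o^3 - 7*o^2 - 38*o + 240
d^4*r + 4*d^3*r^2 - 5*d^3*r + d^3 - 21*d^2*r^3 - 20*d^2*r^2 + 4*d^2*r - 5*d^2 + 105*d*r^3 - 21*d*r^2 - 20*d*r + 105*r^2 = (d - 5)*(d - 3*r)*(d + 7*r)*(d*r + 1)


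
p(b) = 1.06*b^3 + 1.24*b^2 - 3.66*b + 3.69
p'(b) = 3.18*b^2 + 2.48*b - 3.66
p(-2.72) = 1.49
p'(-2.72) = 13.12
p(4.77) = 129.49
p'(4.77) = 80.52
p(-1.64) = 8.35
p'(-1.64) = 0.83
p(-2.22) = 6.33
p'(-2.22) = 6.51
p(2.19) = 12.76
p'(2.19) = 17.02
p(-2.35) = 5.38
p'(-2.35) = 8.07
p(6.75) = 361.48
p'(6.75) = 157.97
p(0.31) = 2.71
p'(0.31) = -2.59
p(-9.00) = -635.67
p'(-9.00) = 231.60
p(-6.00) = -158.67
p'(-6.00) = 95.94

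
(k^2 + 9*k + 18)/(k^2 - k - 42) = (k + 3)/(k - 7)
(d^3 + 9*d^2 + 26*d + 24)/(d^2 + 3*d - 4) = (d^2 + 5*d + 6)/(d - 1)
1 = 1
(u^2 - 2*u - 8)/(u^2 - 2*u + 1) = (u^2 - 2*u - 8)/(u^2 - 2*u + 1)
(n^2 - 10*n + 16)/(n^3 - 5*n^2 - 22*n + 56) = (n - 8)/(n^2 - 3*n - 28)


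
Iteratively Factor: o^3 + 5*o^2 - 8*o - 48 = (o + 4)*(o^2 + o - 12) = (o + 4)^2*(o - 3)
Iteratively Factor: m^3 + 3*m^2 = (m + 3)*(m^2) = m*(m + 3)*(m)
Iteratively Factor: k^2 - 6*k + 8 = (k - 2)*(k - 4)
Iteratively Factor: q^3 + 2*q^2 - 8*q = (q - 2)*(q^2 + 4*q) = (q - 2)*(q + 4)*(q)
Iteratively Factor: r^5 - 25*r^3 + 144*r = (r + 4)*(r^4 - 4*r^3 - 9*r^2 + 36*r) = (r - 3)*(r + 4)*(r^3 - r^2 - 12*r) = r*(r - 3)*(r + 4)*(r^2 - r - 12) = r*(r - 4)*(r - 3)*(r + 4)*(r + 3)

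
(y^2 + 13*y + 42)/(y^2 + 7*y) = (y + 6)/y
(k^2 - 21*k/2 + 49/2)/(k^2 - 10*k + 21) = (k - 7/2)/(k - 3)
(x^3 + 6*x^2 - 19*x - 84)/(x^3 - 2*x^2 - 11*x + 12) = (x + 7)/(x - 1)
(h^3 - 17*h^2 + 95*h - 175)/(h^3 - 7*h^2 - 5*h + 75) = (h - 7)/(h + 3)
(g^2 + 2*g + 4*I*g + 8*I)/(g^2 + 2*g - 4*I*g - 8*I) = (g + 4*I)/(g - 4*I)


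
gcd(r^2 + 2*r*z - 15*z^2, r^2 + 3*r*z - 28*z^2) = 1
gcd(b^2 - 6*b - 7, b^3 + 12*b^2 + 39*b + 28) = b + 1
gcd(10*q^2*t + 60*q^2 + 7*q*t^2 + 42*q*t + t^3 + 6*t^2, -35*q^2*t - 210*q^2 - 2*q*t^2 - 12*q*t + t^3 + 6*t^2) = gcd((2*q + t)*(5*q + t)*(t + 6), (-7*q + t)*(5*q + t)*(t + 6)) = 5*q*t + 30*q + t^2 + 6*t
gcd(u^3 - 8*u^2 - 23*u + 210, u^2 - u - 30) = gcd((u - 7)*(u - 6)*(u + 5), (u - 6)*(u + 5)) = u^2 - u - 30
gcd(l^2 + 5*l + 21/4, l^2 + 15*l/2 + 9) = l + 3/2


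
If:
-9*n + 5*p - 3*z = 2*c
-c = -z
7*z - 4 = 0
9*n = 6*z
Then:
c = 4/7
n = 8/21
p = 44/35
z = 4/7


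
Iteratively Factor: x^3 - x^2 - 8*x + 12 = (x - 2)*(x^2 + x - 6) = (x - 2)^2*(x + 3)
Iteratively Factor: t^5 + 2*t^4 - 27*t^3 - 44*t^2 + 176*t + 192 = (t + 1)*(t^4 + t^3 - 28*t^2 - 16*t + 192) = (t + 1)*(t + 4)*(t^3 - 3*t^2 - 16*t + 48) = (t - 4)*(t + 1)*(t + 4)*(t^2 + t - 12) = (t - 4)*(t - 3)*(t + 1)*(t + 4)*(t + 4)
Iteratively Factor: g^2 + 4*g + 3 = (g + 1)*(g + 3)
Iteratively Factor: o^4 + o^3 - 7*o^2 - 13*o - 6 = (o - 3)*(o^3 + 4*o^2 + 5*o + 2) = (o - 3)*(o + 1)*(o^2 + 3*o + 2) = (o - 3)*(o + 1)*(o + 2)*(o + 1)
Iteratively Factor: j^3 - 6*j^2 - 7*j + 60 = (j + 3)*(j^2 - 9*j + 20) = (j - 4)*(j + 3)*(j - 5)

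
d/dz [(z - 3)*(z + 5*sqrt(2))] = 2*z - 3 + 5*sqrt(2)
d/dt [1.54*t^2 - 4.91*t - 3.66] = 3.08*t - 4.91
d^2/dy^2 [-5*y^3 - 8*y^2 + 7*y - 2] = -30*y - 16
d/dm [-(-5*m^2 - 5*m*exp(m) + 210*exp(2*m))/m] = 5*exp(m) + 5 - 420*exp(2*m)/m + 210*exp(2*m)/m^2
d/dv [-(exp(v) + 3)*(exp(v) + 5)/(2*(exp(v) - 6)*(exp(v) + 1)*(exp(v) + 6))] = (exp(4*v) + 16*exp(3*v) + 89*exp(2*v) + 102*exp(v) - 252)*exp(v)/(2*(exp(6*v) + 2*exp(5*v) - 71*exp(4*v) - 144*exp(3*v) + 1224*exp(2*v) + 2592*exp(v) + 1296))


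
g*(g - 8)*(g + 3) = g^3 - 5*g^2 - 24*g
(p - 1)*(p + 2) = p^2 + p - 2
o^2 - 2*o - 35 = (o - 7)*(o + 5)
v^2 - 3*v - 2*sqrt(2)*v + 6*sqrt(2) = (v - 3)*(v - 2*sqrt(2))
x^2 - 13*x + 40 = (x - 8)*(x - 5)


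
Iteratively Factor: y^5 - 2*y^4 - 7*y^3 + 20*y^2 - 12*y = (y + 3)*(y^4 - 5*y^3 + 8*y^2 - 4*y) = (y - 1)*(y + 3)*(y^3 - 4*y^2 + 4*y) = (y - 2)*(y - 1)*(y + 3)*(y^2 - 2*y) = (y - 2)^2*(y - 1)*(y + 3)*(y)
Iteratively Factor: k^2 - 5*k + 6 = (k - 2)*(k - 3)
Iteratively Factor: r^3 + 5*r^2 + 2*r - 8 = (r + 2)*(r^2 + 3*r - 4) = (r - 1)*(r + 2)*(r + 4)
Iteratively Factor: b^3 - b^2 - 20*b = (b - 5)*(b^2 + 4*b) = (b - 5)*(b + 4)*(b)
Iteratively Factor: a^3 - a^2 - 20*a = (a + 4)*(a^2 - 5*a) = a*(a + 4)*(a - 5)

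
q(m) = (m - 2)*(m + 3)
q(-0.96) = -6.04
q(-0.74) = -6.19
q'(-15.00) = -29.00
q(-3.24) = 1.26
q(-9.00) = 66.00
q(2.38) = 2.04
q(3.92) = 13.29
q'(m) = 2*m + 1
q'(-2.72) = -4.44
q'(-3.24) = -5.48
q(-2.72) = -1.32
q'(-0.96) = -0.92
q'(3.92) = 8.84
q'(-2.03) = -3.06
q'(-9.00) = -17.00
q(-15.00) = 204.00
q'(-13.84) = -26.68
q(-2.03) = -3.91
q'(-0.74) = -0.48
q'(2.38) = 5.76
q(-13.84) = 171.71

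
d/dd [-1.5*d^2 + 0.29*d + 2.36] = 0.29 - 3.0*d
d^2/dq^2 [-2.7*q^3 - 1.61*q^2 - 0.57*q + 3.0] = -16.2*q - 3.22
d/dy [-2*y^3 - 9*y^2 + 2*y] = -6*y^2 - 18*y + 2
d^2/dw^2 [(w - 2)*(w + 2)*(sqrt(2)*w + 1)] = 6*sqrt(2)*w + 2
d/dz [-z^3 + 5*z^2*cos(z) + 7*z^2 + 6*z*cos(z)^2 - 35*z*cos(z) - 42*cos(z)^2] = -5*z^2*sin(z) - 3*z^2 + 35*z*sin(z) - 6*z*sin(2*z) + 10*z*cos(z) + 14*z + 42*sin(2*z) + 6*cos(z)^2 - 35*cos(z)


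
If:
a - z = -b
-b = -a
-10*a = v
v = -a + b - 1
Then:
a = 1/10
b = 1/10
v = -1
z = 1/5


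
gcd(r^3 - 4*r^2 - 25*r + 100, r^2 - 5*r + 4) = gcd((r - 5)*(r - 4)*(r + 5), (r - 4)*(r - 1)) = r - 4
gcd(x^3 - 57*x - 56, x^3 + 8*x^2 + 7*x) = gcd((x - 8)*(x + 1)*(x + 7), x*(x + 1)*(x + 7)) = x^2 + 8*x + 7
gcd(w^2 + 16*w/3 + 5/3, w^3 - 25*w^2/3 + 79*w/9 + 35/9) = w + 1/3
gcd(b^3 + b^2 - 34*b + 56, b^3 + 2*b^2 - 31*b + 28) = b^2 + 3*b - 28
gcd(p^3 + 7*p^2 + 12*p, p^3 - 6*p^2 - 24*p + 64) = p + 4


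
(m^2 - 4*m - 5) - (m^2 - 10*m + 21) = 6*m - 26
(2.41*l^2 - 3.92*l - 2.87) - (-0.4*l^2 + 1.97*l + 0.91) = 2.81*l^2 - 5.89*l - 3.78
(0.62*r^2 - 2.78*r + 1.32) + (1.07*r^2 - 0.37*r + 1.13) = 1.69*r^2 - 3.15*r + 2.45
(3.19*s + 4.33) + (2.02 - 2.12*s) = 1.07*s + 6.35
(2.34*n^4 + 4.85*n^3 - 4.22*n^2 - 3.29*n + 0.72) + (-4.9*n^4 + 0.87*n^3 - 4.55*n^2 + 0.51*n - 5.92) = -2.56*n^4 + 5.72*n^3 - 8.77*n^2 - 2.78*n - 5.2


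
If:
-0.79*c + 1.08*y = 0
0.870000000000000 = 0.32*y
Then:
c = 3.72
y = 2.72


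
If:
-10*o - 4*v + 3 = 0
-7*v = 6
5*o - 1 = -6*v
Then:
No Solution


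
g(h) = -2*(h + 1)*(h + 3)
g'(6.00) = -32.00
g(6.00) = -126.00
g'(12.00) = -56.00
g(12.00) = -390.00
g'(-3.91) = 7.64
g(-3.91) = -5.30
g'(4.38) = -25.52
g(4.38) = -79.41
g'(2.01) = -16.04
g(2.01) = -30.16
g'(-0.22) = -7.12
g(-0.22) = -4.34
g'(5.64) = -30.56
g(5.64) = -114.74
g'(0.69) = -10.76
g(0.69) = -12.47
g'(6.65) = -34.60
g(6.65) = -147.64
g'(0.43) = -9.72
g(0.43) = -9.81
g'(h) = -4*h - 8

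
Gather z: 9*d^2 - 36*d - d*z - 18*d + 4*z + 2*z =9*d^2 - 54*d + z*(6 - d)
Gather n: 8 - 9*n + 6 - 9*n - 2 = 12 - 18*n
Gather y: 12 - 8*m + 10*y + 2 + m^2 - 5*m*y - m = m^2 - 9*m + y*(10 - 5*m) + 14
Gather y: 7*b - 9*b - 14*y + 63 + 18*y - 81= -2*b + 4*y - 18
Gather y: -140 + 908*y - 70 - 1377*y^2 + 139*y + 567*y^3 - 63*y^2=567*y^3 - 1440*y^2 + 1047*y - 210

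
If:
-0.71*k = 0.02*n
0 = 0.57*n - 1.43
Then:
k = -0.07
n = 2.51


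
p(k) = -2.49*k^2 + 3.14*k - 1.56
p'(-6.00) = 33.02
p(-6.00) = -110.04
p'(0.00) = 3.14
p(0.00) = -1.56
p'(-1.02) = 8.22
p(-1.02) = -7.35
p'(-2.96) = 17.88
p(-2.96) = -32.67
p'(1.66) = -5.13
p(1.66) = -3.21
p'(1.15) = -2.59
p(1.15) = -1.24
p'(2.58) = -9.71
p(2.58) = -10.03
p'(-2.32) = 14.69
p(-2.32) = -22.25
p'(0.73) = -0.50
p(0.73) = -0.59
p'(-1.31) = 9.66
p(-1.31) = -9.95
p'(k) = 3.14 - 4.98*k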